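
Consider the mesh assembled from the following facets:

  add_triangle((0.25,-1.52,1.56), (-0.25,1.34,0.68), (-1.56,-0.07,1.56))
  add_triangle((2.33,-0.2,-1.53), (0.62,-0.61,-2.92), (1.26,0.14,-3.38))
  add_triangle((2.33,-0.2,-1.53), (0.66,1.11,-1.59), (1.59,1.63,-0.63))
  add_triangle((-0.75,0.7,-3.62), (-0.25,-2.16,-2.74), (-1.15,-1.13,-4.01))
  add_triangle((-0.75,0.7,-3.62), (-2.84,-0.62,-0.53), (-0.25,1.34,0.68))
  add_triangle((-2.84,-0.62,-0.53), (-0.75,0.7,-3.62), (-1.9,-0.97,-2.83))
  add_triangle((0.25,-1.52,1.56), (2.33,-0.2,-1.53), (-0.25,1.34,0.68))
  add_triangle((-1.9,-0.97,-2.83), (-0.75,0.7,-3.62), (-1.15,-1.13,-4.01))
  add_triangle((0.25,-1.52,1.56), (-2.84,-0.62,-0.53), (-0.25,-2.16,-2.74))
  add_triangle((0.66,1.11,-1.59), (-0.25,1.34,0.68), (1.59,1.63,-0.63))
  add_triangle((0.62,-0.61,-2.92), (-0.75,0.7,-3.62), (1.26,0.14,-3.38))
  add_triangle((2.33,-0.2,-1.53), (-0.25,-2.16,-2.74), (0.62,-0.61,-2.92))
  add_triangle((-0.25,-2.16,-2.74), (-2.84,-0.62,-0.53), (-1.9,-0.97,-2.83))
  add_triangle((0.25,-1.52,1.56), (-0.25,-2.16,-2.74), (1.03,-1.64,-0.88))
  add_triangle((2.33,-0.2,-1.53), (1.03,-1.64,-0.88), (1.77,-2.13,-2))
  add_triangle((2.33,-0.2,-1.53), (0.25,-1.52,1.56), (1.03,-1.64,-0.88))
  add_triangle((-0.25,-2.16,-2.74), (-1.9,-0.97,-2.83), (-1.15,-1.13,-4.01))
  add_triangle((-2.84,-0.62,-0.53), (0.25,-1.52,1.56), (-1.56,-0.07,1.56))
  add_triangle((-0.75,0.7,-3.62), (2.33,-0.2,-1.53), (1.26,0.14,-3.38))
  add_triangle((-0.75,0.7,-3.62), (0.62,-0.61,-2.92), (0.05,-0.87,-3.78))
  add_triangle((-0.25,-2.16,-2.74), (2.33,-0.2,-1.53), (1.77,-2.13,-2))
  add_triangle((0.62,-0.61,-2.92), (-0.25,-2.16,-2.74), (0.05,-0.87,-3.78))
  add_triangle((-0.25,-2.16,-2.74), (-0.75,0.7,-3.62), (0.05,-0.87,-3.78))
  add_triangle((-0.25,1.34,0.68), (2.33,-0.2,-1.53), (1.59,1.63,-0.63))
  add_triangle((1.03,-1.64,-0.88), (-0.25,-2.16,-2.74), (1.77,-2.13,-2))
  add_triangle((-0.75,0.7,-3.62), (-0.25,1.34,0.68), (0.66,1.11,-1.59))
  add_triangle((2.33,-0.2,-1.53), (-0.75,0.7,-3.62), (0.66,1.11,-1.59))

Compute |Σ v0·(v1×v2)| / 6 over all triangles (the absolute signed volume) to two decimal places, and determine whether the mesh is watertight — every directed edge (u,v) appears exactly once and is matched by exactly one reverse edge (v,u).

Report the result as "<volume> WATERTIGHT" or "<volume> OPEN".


31.59 OPEN

Per-triangle v0·(v1×v2)/6:
  t1: +0.8071
  t2: +0.7941
  t3: +0.9810
  t4: +0.8832
  t5: +2.5943
  t6: +1.9266
  t7: +1.1830
  t8: +1.2180
  t9: +3.5155
  t10: +0.6287
  t11: +1.0097
  t12: +1.5008
  t13: +1.7591
  t14: +1.3477
  t15: +0.3483
  t16: +1.1574
  t17: +1.0713
  t18: +1.5735
  t19: +0.2338
  t20: +0.5927
  t21: +1.5212
  t22: +0.5490
  t23: +1.0452
  t24: +0.1418
  t25: +0.5632
  t26: +1.0677
  t27: +1.5777
Σ = +31.5915 → |volume| = 31.59

Directed edges: 81 total; 3 unmatched, e.g. (-0.25,1.34,0.68)→(-1.56,-0.07,1.56) → open.


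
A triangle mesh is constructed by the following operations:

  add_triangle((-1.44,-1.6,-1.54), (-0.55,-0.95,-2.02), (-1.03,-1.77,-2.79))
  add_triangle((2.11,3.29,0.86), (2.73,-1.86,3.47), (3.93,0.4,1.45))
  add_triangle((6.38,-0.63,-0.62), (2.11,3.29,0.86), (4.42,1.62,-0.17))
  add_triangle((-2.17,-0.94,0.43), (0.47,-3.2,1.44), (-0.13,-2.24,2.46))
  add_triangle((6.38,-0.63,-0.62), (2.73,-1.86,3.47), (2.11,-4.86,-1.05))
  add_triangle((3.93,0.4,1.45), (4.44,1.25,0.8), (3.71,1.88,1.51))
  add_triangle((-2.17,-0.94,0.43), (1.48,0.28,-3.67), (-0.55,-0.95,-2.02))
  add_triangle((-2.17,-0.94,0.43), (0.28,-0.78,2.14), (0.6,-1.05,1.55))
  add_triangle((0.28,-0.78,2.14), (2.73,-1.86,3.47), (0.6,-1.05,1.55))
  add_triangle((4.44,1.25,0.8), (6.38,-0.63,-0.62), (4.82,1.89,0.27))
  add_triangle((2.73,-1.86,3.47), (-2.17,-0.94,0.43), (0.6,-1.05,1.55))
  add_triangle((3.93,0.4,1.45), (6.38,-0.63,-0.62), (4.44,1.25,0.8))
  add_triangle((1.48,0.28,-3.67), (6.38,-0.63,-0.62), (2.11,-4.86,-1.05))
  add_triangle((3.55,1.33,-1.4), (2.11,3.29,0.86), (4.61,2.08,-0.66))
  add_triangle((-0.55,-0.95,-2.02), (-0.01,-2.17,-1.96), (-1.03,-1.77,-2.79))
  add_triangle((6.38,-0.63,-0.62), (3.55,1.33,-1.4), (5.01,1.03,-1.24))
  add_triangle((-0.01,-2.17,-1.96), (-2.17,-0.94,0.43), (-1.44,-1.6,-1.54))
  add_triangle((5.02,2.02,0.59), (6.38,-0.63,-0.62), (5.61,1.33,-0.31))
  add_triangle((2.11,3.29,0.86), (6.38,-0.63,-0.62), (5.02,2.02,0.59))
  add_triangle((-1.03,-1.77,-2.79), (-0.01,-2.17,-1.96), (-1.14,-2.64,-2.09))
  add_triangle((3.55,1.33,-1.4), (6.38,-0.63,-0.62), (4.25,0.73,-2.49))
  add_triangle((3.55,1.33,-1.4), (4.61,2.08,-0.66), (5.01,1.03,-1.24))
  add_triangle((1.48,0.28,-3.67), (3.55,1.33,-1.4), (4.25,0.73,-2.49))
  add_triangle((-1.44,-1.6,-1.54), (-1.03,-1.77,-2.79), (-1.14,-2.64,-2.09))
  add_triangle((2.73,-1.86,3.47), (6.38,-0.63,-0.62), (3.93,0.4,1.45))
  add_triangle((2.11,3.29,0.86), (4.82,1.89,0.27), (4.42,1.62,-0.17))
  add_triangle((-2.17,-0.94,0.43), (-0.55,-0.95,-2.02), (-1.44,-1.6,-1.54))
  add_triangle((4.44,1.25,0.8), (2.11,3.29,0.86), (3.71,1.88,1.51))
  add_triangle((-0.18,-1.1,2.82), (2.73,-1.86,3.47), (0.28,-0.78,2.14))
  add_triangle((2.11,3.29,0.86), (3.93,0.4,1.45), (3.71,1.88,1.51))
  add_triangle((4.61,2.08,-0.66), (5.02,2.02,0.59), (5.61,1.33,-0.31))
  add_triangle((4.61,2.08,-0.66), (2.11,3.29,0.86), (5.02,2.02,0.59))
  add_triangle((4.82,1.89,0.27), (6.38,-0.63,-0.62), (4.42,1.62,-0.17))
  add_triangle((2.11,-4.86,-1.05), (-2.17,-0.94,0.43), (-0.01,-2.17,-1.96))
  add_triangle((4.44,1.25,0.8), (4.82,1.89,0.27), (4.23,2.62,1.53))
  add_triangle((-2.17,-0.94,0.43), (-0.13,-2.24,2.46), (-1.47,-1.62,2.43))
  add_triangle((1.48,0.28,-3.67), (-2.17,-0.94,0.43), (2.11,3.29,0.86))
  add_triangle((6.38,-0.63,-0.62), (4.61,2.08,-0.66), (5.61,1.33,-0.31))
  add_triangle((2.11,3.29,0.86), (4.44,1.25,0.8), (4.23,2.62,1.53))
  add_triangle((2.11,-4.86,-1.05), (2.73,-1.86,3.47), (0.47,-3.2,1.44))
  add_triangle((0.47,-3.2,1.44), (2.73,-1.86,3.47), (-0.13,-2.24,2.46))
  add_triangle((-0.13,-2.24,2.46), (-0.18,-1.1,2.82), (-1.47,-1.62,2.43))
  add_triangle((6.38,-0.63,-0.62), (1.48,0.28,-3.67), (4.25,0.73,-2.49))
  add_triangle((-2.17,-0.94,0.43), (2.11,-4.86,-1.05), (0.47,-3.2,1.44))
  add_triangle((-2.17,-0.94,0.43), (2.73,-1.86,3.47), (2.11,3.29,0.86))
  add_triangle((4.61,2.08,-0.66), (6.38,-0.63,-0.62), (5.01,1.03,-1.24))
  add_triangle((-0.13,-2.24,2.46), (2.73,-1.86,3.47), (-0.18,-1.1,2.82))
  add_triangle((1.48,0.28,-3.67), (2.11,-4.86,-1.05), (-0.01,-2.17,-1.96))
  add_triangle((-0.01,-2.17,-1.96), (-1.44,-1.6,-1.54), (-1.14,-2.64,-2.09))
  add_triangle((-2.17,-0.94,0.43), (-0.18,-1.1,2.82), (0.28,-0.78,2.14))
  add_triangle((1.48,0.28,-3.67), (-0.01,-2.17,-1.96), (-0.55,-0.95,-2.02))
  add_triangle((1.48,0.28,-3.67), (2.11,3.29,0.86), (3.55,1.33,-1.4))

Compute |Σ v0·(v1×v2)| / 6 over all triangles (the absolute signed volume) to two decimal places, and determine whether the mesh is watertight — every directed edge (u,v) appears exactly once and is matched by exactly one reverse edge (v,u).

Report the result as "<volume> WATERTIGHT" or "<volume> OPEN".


Per-triangle v0·(v1×v2)/6:
  t1: +0.0776
  t2: +5.0748
  t3: -1.3635
  t4: +1.7856
  t5: +19.9047
  t6: +0.8986
  t7: +0.5912
  t8: -0.4961
  t9: -0.3094
  t10: +1.7724
  t11: +0.0637
  t12: +2.2570
  t13: +17.8242
  t14: +1.3593
  t15: +0.1943
  t16: +0.3646
  t17: +0.7370
  t18: +1.5301
  t19: -1.1604
  t20: +0.5948
  t21: +2.4218
  t22: +0.7339
  t23: +1.4424
  t24: +0.4258
  t25: +6.2282
  t26: +0.7587
  t27: +0.2818
  t28: +1.3822
  t29: +0.1751
  t30: -0.2042
  t31: +1.1150
  t32: +2.5696
  t33: +0.9617
  t34: +3.6022
  t35: +0.9358
  t36: +0.8235
  t37: +2.7348
  t38: +1.0587
  t39: -1.0244
  t40: +6.2021
  t41: +2.5471
  t42: +0.7998
  t43: +3.3695
  t44: +3.9794
  t45: +4.8531
  t46: +1.6866
  t47: +1.7698
  t48: +4.8115
  t49: -0.1913
  t50: -0.0961
  t51: +1.3955
  t52: +4.2895
Σ = +113.5397 → |volume| = 113.54

Directed edges: 156 total; 6 unmatched, e.g. (2.11,3.29,0.86)→(4.82,1.89,0.27) → open.

113.54 OPEN


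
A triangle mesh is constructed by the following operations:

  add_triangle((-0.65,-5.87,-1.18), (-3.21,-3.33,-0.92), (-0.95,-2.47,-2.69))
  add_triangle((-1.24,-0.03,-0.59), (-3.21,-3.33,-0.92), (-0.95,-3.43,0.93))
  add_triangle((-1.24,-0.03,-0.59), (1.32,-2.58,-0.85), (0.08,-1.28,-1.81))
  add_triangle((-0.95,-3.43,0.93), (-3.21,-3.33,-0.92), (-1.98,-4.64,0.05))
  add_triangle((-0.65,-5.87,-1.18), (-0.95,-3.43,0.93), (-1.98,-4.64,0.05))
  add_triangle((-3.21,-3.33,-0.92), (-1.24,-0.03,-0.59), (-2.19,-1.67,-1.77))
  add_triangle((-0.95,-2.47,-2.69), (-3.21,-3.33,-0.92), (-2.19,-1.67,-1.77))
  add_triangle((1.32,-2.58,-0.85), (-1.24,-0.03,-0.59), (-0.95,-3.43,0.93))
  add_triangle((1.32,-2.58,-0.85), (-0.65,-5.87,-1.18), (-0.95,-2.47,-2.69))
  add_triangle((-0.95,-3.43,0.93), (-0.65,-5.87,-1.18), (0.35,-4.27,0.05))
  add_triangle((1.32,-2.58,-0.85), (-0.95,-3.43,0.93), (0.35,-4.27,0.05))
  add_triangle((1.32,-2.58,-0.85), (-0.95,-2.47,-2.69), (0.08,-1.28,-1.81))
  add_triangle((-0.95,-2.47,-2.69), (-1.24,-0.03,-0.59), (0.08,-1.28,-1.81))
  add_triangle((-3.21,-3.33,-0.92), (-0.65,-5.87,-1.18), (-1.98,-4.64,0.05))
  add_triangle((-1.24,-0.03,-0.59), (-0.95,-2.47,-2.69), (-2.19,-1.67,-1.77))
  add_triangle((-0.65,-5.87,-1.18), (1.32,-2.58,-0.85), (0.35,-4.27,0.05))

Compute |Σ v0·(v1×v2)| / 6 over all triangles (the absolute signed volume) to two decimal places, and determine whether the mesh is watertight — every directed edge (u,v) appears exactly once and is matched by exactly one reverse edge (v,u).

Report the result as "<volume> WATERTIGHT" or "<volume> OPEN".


20.82 WATERTIGHT

Per-triangle v0·(v1×v2)/6:
  t1: +5.9314
  t2: +0.5013
  t3: -0.6060
  t4: +0.8558
  t5: +1.7749
  t6: +0.6923
  t7: +1.6858
  t8: -1.7867
  t9: +3.6650
  t10: +1.8104
  t11: -0.0692
  t12: +0.8577
  t13: +0.3417
  t14: +3.0912
  t15: +0.3797
  t16: +1.6937
Σ = +20.8189 → |volume| = 20.82

Directed edges: 48 total, each appears once with its reverse present → watertight.


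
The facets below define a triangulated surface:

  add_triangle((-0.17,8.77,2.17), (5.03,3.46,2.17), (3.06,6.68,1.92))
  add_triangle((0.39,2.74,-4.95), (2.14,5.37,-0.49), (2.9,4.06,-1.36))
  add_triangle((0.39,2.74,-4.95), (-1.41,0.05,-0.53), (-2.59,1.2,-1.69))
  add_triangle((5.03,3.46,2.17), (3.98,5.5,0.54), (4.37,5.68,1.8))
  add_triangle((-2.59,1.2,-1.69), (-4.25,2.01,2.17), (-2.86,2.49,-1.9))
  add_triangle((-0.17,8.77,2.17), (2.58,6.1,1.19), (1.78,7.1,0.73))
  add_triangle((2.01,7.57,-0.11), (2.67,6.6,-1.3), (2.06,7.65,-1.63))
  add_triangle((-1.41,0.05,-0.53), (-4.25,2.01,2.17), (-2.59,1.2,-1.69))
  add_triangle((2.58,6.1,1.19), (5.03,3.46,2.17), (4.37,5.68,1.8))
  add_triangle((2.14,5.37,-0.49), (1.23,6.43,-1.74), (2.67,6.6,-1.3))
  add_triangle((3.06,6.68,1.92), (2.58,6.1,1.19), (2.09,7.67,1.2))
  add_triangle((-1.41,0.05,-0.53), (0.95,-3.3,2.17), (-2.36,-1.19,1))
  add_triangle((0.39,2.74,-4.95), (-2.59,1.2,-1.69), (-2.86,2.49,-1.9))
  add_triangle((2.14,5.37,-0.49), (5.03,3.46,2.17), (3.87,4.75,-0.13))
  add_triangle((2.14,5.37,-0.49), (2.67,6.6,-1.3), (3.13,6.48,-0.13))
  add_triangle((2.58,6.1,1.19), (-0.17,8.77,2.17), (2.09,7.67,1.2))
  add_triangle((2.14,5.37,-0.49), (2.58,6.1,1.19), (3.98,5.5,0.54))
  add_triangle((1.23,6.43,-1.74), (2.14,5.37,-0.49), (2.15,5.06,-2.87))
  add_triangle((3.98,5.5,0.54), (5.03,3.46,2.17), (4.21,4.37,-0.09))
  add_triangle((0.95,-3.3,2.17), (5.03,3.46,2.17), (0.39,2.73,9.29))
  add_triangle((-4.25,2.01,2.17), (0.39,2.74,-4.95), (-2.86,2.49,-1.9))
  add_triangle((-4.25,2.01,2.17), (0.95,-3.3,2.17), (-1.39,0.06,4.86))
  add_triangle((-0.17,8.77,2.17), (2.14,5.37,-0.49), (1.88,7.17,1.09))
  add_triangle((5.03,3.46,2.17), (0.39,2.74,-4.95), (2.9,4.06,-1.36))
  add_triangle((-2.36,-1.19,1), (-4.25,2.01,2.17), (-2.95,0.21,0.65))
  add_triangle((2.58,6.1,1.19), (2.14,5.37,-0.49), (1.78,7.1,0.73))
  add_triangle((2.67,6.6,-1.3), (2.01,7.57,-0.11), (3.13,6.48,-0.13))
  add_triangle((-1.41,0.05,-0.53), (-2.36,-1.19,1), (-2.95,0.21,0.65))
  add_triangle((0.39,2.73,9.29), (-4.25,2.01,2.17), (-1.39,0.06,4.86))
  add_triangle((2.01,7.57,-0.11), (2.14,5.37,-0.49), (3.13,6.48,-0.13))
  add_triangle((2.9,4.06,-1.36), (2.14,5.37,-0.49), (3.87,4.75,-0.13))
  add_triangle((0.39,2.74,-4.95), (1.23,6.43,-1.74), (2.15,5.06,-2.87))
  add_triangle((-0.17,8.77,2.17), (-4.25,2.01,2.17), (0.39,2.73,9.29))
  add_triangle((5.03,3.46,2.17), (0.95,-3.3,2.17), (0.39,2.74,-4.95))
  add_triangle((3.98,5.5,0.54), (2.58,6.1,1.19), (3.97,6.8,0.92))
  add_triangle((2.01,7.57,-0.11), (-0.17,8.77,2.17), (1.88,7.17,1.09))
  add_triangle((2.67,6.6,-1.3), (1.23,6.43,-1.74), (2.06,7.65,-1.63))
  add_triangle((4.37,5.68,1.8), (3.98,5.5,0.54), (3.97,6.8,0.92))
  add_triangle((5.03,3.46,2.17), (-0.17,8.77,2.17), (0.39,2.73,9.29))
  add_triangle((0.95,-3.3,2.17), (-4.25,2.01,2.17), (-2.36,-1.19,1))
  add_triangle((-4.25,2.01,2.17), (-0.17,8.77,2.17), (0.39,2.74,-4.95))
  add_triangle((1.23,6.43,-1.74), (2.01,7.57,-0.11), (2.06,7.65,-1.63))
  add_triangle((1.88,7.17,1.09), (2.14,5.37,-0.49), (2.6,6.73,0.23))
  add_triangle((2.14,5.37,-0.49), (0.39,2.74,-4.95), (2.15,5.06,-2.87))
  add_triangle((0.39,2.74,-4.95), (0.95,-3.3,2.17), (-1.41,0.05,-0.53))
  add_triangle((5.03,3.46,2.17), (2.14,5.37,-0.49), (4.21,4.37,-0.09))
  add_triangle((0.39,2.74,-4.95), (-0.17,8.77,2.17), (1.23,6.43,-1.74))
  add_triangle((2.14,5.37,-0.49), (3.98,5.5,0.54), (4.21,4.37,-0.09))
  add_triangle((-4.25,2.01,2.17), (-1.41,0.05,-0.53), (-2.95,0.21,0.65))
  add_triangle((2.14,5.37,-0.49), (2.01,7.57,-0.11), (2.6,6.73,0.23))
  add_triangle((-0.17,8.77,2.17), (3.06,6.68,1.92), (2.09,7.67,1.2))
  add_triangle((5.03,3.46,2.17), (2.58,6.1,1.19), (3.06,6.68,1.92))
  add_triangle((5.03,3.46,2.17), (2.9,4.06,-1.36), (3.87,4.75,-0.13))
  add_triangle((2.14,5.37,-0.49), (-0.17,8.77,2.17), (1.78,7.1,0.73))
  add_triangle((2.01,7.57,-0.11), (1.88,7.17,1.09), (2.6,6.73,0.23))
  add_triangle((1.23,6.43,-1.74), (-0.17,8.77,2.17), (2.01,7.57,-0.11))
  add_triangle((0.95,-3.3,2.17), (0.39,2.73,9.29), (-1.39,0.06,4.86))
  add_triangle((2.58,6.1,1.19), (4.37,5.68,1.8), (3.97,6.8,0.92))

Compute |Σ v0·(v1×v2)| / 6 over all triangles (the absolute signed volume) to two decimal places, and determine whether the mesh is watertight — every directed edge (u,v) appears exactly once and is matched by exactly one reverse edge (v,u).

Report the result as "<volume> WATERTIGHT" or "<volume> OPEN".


318.66 WATERTIGHT

Per-triangle v0·(v1×v2)/6:
  t1: +4.1350
  t2: +6.0146
  t3: +0.8636
  t4: +2.4411
  t5: +2.4863
  t6: +3.1545
  t7: +1.7146
  t8: +1.2942
  t9: +0.4817
  t10: -0.8732
  t11: +0.6530
  t12: +0.9059
  t13: +2.5744
  t14: +3.4069
  t15: -0.3585
  t16: -1.7072
  t17: +2.6563
  t18: +3.0098
  t19: +2.9598
  t20: +33.8650
  t21: +3.1332
  t22: +7.2570
  t23: -3.1233
  t24: +3.4507
  t25: +1.2266
  t26: +1.8243
  t27: +2.0997
  t28: +0.5732
  t29: +12.5832
  t30: -0.7003
  t31: +2.0991
  t32: +5.5470
  t33: +54.1063
  t34: +13.3163
  t35: -0.0908
  t36: +3.6956
  t37: +0.3531
  t38: +1.1428
  t39: +63.3293
  t40: +4.7510
  t41: +33.5576
  t42: +0.9744
  t43: -0.6104
  t44: -2.0747
  t45: +2.7388
  t46: -4.4828
  t47: +8.9861
  t48: +1.8077
  t49: +0.6752
  t50: +0.7179
  t51: +4.1274
  t52: +1.8800
  t53: +1.4548
  t54: +1.7298
  t55: +1.2348
  t56: +6.5742
  t57: +11.5380
  t58: +1.5828
Σ = +318.6636 → |volume| = 318.66

Directed edges: 174 total, each appears once with its reverse present → watertight.


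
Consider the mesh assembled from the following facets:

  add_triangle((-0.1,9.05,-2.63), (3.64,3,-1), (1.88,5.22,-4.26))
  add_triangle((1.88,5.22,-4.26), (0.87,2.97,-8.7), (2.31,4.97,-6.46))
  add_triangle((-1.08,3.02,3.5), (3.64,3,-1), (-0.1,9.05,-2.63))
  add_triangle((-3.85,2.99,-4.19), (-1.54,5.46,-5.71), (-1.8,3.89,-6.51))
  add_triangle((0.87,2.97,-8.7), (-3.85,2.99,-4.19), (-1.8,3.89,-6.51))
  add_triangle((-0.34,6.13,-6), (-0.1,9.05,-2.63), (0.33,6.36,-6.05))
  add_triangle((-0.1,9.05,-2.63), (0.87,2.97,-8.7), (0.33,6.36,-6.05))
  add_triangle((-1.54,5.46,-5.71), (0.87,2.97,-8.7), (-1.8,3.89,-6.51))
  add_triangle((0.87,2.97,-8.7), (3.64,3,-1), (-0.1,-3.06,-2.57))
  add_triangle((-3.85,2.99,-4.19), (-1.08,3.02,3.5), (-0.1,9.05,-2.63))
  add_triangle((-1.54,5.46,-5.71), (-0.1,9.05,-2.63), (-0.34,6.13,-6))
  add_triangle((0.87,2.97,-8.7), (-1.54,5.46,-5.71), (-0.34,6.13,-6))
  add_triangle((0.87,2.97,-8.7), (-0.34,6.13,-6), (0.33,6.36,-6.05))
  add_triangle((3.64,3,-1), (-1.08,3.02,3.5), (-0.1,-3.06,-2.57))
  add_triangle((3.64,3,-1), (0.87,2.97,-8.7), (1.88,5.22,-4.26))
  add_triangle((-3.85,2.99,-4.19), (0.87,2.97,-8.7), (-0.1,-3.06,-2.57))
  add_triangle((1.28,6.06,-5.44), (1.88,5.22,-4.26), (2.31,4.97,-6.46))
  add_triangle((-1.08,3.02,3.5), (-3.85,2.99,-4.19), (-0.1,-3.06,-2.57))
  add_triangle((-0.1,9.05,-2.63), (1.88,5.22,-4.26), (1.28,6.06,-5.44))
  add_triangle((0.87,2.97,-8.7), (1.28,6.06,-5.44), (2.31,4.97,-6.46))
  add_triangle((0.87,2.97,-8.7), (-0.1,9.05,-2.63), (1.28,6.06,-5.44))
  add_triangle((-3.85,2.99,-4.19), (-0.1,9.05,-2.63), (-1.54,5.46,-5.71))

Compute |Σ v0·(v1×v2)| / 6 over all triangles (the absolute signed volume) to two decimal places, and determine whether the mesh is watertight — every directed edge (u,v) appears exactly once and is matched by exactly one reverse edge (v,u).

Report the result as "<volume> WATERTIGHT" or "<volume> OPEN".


214.19 WATERTIGHT

Per-triangle v0·(v1×v2)/6:
  t1: +14.8227
  t2: -3.2571
  t3: +24.0512
  t4: +6.0012
  t5: +4.7798
  t6: +4.2725
  t7: +0.9902
  t8: +7.3724
  t9: +18.8342
  t10: +30.4460
  t11: +7.7219
  t12: +7.7088
  t13: +4.2260
  t14: -0.3751
  t15: +13.7243
  t16: +25.1797
  t17: +2.1114
  t18: +5.9684
  t19: +5.1793
  t20: +7.1903
  t21: +10.9122
  t22: +16.3267
Σ = +214.1869 → |volume| = 214.19

Directed edges: 66 total, each appears once with its reverse present → watertight.


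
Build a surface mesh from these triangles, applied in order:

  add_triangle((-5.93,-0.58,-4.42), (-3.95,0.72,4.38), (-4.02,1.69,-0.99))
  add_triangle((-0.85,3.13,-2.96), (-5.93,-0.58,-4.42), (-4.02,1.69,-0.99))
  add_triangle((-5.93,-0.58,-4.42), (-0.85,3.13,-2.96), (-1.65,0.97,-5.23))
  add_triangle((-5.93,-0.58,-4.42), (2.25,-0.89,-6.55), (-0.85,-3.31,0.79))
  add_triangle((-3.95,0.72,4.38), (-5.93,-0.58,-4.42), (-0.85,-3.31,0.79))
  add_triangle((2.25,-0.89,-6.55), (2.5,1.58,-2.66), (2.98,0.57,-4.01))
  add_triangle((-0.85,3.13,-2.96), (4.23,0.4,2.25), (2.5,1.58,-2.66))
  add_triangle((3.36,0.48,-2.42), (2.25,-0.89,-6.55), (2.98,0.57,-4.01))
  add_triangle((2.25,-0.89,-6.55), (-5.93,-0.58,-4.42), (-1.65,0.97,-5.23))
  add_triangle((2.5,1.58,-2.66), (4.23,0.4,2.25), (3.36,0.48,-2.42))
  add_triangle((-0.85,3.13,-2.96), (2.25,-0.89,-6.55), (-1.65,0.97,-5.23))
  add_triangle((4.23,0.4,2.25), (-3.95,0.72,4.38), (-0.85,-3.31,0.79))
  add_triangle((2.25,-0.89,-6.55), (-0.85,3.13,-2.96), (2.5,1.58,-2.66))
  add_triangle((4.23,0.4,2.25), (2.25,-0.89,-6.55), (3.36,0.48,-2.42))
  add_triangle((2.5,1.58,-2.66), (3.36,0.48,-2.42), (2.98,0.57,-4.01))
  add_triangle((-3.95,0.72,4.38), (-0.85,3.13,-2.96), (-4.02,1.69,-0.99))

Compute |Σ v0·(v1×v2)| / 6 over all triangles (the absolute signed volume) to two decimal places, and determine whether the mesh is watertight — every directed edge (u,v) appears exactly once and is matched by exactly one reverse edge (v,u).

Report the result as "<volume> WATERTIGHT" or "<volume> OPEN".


162.99 OPEN

Per-triangle v0·(v1×v2)/6:
  t1: +12.8858
  t2: +11.1614
  t3: +10.1017
  t4: +27.7997
  t5: +24.9150
  t6: +1.4658
  t7: +6.6546
  t8: +1.6626
  t9: +13.5880
  t10: +3.5288
  t11: +9.8649
  t12: +15.7142
  t13: +10.0731
  t14: +4.1571
  t15: +1.2068
  t16: +8.2103
Σ = +162.9898 → |volume| = 162.99

Directed edges: 48 total; 6 unmatched, e.g. (2.25,-0.89,-6.55)→(-0.85,-3.31,0.79) → open.


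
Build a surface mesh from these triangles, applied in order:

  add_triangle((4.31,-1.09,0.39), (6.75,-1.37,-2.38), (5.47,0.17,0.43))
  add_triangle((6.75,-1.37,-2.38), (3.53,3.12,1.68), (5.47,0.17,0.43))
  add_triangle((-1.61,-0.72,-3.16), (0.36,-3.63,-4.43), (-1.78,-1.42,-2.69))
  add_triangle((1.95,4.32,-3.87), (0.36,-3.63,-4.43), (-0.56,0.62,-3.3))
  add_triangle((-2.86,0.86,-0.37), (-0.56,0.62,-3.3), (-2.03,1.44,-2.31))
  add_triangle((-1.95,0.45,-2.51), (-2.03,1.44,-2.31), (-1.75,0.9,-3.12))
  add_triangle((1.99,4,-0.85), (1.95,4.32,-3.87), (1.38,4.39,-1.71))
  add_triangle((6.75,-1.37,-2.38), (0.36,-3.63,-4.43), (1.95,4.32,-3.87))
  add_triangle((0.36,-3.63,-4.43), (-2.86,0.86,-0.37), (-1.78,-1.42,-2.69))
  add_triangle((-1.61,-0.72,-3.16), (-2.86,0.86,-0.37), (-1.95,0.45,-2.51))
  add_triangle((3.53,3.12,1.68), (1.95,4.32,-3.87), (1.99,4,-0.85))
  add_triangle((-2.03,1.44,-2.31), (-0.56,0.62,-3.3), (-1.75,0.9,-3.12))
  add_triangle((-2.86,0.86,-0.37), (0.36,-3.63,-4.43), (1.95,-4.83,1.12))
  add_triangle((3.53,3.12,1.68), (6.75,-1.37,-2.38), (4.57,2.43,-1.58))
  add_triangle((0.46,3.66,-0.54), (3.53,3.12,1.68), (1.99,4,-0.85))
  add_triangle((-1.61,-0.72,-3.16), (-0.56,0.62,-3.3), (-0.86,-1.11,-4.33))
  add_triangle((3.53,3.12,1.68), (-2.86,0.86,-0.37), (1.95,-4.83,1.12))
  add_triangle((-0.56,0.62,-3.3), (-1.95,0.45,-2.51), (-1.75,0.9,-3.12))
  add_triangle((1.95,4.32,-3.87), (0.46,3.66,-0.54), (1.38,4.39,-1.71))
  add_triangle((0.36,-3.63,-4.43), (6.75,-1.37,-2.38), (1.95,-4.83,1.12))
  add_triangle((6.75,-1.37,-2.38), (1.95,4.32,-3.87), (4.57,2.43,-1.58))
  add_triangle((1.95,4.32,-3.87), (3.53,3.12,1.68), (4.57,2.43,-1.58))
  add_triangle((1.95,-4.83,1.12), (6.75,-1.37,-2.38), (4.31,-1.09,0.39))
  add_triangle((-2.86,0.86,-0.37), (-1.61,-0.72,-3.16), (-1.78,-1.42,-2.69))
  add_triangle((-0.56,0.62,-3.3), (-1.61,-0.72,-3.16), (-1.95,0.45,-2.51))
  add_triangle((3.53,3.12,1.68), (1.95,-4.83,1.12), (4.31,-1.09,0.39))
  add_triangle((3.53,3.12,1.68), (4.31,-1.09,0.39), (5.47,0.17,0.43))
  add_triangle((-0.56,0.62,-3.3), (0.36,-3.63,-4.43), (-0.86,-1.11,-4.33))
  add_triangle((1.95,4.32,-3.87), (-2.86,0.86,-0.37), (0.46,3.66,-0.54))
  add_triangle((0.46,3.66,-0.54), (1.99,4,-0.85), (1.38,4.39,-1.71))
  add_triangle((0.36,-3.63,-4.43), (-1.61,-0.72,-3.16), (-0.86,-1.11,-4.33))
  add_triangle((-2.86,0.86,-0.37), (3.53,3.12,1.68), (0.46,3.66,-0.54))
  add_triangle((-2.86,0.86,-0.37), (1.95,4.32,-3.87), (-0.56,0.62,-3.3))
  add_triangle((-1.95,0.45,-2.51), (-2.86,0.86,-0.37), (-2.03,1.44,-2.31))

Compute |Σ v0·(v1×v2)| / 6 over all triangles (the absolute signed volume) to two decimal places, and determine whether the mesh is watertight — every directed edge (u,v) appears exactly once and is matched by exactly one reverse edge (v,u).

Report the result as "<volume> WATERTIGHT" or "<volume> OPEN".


Per-triangle v0·(v1×v2)/6:
  t1: +3.3215
  t2: +5.9679
  t3: +1.6776
  t4: +8.5945
  t5: -0.8355
  t6: +0.3227
  t7: +1.4791
  t8: +35.5636
  t9: -0.0430
  t10: +1.1040
  t11: +3.5812
  t12: +0.3926
  t13: +10.5119
  t14: +10.9118
  t15: +2.4391
  t16: +1.0455
  t17: +4.2041
  t18: +0.2775
  t19: +0.7215
  t20: +28.6989
  t21: +12.1871
  t22: +10.2786
  t23: +9.0887
  t24: +1.3392
  t25: +1.0884
  t26: +6.9584
  t27: +1.7054
  t28: +1.4835
  t29: +6.0614
  t30: +0.8325
  t31: +1.6878
  t32: +3.4098
  t33: +6.6609
  t34: +1.0259
Σ = +183.7440 → |volume| = 183.74

Directed edges: 102 total, each appears once with its reverse present → watertight.

183.74 WATERTIGHT


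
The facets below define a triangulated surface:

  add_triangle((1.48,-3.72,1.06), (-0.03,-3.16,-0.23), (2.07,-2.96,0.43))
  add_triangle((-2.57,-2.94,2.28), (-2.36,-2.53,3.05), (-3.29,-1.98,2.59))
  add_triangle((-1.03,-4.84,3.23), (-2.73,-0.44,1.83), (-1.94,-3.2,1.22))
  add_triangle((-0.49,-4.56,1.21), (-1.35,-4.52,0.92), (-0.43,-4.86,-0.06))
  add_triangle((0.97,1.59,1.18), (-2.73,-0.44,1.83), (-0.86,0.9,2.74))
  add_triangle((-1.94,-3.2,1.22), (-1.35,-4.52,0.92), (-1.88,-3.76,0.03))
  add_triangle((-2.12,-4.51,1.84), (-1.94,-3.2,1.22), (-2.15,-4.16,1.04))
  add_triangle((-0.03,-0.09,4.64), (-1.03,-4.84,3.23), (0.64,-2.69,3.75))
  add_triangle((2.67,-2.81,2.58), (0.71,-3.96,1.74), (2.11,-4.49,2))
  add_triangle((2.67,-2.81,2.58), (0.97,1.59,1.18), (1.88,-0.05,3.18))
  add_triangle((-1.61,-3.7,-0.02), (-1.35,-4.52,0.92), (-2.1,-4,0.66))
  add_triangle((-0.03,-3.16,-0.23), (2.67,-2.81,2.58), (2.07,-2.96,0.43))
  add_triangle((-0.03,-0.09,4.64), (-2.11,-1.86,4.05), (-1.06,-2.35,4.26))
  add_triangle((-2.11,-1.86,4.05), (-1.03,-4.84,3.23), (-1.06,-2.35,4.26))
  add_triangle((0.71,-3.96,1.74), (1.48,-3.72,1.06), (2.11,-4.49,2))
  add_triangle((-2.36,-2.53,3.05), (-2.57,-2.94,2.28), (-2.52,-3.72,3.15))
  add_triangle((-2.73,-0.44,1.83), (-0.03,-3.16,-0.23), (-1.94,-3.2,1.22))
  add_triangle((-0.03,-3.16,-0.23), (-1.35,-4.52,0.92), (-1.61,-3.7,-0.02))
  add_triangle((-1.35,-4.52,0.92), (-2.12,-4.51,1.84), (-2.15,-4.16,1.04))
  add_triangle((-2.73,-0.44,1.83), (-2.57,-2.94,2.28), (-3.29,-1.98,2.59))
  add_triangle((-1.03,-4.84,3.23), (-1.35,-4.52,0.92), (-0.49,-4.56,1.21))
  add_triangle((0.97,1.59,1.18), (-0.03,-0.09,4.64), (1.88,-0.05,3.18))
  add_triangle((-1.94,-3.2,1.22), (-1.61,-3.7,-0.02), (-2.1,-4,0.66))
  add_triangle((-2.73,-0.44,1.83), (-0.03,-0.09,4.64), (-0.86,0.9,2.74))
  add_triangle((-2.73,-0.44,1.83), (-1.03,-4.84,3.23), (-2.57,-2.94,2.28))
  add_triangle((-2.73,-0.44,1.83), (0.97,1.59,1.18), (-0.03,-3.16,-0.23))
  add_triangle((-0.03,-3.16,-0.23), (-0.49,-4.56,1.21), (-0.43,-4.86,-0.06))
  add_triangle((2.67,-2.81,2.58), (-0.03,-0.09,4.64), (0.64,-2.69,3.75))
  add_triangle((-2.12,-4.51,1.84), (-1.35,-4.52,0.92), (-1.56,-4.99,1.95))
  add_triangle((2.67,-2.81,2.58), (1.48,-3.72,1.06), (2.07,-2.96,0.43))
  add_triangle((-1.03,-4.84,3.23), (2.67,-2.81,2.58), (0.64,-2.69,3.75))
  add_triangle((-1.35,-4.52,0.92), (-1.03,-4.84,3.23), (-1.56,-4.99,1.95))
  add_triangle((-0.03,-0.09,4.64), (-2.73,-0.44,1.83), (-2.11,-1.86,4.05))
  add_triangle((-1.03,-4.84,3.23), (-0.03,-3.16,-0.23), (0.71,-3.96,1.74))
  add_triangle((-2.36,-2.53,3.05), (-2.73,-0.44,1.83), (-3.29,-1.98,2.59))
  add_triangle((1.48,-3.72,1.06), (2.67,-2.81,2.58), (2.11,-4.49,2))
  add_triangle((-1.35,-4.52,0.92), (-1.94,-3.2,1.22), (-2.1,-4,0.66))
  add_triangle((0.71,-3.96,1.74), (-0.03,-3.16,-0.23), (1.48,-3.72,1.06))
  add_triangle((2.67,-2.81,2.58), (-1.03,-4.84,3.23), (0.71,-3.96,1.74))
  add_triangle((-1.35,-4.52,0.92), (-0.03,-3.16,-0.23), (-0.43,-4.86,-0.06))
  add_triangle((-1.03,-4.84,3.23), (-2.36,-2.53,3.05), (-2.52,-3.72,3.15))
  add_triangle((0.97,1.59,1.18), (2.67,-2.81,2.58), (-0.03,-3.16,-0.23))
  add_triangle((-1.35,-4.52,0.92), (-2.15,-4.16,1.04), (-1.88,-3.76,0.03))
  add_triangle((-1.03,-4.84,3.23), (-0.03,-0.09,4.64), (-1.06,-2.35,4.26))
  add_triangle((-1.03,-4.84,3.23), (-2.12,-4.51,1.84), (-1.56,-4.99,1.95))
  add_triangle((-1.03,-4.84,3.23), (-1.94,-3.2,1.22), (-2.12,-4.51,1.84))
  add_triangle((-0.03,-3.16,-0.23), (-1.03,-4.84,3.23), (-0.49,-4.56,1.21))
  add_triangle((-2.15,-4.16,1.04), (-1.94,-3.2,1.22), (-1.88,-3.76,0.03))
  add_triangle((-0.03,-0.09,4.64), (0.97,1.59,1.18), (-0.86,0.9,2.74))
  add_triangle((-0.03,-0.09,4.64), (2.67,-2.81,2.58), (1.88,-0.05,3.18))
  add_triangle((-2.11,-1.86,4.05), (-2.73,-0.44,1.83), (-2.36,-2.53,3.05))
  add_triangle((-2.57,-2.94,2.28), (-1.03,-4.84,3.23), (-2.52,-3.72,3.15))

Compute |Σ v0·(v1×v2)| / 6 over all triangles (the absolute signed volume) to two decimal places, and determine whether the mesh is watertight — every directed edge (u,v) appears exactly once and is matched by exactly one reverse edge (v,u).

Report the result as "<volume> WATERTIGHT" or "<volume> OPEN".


55.50 OPEN

Per-triangle v0·(v1×v2)/6:
  t1: +0.9554
  t2: +0.7545
  t3: +3.5074
  t4: +0.9061
  t5: +0.5464
  t6: -0.8695
  t7: +0.2028
  t8: +4.4965
  t9: +1.1199
  t10: +1.3757
  t11: +0.4686
  t12: -2.1602
  t13: +2.2315
  t14: +2.4535
  t15: +0.5094
  t16: +0.4094
  t17: +0.2131
  t18: +0.8643
  t19: +0.5178
  t20: +0.0744
  t21: +1.3863
  t22: +2.3617
  t23: -0.0441
  t24: +2.2670
  t25: -1.7335
  t26: -2.4643
  t27: +0.2426
  t28: +4.0201
  t29: +0.4957
  t30: +1.3823
  t31: +4.4640
  t32: +0.4103
  t33: +3.0928
  t34: +2.4616
  t35: +0.5922
  t36: +0.3364
  t37: +0.5021
  t38: +1.0947
  t39: +3.2625
  t40: -0.0503
  t41: +0.9176
  t42: -0.1111
  t43: +0.6129
  t44: +2.0450
  t45: +0.8217
  t46: +0.3312
  t47: +0.0437
  t48: +0.1621
  t49: +1.7712
  t50: +4.0808
  t51: +1.5626
  t52: +0.6035
Σ = +55.4982 → |volume| = 55.50

Directed edges: 156 total; 6 unmatched, e.g. (-2.11,-1.86,4.05)→(-1.03,-4.84,3.23) → open.


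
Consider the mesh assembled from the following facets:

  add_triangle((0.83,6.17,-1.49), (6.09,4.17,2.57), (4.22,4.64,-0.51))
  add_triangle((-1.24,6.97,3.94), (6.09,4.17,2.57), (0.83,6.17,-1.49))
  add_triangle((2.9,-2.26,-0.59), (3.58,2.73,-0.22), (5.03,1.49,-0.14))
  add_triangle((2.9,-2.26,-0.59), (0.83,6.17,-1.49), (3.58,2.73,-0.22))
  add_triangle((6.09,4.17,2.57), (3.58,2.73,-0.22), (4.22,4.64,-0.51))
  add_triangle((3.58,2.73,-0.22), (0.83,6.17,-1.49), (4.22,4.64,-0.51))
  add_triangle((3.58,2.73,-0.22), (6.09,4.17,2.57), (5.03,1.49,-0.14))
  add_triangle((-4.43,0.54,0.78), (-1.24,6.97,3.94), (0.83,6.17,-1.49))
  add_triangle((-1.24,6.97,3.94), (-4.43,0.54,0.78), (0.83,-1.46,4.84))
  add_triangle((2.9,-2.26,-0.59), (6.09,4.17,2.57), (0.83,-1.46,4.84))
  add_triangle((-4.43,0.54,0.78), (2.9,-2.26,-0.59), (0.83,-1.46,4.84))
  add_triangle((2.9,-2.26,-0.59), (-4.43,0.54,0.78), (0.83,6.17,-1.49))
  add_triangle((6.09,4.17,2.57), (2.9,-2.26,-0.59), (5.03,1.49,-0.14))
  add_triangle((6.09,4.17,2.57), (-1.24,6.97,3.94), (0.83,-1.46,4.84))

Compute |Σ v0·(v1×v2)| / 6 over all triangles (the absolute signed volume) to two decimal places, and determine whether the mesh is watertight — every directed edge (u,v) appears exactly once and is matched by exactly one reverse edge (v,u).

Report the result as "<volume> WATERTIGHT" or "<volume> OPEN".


Per-triangle v0·(v1×v2)/6:
  t1: +9.7555
  t2: +39.9819
  t3: +1.0275
  t4: +5.1996
  t5: +2.4271
  t6: +0.3927
  t7: +4.0730
  t8: +23.9979
  t9: +28.8370
  t10: +23.0823
  t11: +7.0983
  t12: +2.2593
  t13: +6.1531
  t14: +44.8209
Σ = +199.1060 → |volume| = 199.11

Directed edges: 42 total, each appears once with its reverse present → watertight.

199.11 WATERTIGHT


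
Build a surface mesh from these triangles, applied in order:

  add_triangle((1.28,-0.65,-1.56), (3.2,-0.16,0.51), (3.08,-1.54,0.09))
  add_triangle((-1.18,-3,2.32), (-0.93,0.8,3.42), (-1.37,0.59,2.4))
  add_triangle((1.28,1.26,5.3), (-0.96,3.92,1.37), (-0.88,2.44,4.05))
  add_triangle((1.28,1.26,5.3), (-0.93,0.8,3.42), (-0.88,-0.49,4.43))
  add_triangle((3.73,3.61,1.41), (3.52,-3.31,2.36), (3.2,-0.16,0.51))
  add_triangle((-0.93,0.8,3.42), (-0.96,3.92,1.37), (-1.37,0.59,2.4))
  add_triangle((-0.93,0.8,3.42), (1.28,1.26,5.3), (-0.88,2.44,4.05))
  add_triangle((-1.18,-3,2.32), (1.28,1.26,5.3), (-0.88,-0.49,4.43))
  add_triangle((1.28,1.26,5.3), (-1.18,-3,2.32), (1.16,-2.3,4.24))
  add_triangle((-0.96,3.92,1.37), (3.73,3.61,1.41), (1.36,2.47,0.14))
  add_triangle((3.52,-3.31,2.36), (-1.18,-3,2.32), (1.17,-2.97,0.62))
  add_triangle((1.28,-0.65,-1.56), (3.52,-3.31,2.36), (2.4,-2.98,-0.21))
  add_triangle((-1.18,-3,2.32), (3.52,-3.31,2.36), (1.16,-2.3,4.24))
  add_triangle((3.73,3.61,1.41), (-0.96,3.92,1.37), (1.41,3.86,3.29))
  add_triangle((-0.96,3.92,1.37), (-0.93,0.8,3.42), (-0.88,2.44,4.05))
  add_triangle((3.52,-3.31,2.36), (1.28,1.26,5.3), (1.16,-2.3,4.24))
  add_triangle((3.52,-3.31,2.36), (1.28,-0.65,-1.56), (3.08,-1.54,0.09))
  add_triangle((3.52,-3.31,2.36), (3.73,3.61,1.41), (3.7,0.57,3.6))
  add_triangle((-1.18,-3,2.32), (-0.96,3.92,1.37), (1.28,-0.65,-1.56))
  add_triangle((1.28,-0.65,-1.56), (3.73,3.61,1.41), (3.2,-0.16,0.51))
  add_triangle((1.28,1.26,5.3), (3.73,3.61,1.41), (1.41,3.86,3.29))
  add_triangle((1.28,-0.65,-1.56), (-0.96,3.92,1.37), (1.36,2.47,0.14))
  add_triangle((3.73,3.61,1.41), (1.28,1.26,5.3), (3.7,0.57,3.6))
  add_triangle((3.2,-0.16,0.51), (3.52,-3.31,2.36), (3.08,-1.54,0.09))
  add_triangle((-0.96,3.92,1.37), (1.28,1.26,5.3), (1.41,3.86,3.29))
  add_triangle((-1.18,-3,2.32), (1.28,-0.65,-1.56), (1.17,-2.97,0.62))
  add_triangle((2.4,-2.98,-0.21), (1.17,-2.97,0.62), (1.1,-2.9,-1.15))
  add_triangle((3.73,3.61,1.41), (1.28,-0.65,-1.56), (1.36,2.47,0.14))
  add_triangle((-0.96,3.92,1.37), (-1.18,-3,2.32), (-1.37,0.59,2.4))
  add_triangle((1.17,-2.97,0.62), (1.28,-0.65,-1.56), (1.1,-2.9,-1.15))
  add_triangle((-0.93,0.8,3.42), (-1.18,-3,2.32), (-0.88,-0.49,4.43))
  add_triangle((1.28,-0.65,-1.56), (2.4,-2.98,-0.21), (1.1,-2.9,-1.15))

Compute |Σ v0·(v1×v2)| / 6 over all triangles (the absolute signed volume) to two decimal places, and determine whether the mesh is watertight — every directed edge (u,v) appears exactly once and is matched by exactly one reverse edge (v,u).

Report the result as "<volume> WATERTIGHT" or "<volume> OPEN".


Per-triangle v0·(v1×v2)/6:
  t1: +1.1787
  t2: +1.4576
  t3: +4.2151
  t4: +2.3711
  t5: +5.0057
  t6: +1.4623
  t7: +2.3127
  t8: +3.7449
  t9: +5.5119
  t10: +2.3707
  t11: +3.8092
  t12: +1.6168
  t13: +6.1404
  t14: +5.6228
  t15: +0.9539
  t16: +8.1552
  t17: +1.2826
  t18: +7.2651
  t19: -0.7993
  t20: +3.3169
  t21: +7.4349
  t22: +1.1814
  t23: +9.0439
  t24: +1.9999
  t25: +5.4636
  t26: +1.1240
  t27: +1.0828
  t28: +1.9052
  t29: +0.0473
  t30: -0.9253
  t31: +1.1333
  t32: +1.2845
Σ = +97.7695 → |volume| = 97.77

Directed edges: 96 total; 6 unmatched, e.g. (1.17,-2.97,0.62)→(3.52,-3.31,2.36) → open.

97.77 OPEN


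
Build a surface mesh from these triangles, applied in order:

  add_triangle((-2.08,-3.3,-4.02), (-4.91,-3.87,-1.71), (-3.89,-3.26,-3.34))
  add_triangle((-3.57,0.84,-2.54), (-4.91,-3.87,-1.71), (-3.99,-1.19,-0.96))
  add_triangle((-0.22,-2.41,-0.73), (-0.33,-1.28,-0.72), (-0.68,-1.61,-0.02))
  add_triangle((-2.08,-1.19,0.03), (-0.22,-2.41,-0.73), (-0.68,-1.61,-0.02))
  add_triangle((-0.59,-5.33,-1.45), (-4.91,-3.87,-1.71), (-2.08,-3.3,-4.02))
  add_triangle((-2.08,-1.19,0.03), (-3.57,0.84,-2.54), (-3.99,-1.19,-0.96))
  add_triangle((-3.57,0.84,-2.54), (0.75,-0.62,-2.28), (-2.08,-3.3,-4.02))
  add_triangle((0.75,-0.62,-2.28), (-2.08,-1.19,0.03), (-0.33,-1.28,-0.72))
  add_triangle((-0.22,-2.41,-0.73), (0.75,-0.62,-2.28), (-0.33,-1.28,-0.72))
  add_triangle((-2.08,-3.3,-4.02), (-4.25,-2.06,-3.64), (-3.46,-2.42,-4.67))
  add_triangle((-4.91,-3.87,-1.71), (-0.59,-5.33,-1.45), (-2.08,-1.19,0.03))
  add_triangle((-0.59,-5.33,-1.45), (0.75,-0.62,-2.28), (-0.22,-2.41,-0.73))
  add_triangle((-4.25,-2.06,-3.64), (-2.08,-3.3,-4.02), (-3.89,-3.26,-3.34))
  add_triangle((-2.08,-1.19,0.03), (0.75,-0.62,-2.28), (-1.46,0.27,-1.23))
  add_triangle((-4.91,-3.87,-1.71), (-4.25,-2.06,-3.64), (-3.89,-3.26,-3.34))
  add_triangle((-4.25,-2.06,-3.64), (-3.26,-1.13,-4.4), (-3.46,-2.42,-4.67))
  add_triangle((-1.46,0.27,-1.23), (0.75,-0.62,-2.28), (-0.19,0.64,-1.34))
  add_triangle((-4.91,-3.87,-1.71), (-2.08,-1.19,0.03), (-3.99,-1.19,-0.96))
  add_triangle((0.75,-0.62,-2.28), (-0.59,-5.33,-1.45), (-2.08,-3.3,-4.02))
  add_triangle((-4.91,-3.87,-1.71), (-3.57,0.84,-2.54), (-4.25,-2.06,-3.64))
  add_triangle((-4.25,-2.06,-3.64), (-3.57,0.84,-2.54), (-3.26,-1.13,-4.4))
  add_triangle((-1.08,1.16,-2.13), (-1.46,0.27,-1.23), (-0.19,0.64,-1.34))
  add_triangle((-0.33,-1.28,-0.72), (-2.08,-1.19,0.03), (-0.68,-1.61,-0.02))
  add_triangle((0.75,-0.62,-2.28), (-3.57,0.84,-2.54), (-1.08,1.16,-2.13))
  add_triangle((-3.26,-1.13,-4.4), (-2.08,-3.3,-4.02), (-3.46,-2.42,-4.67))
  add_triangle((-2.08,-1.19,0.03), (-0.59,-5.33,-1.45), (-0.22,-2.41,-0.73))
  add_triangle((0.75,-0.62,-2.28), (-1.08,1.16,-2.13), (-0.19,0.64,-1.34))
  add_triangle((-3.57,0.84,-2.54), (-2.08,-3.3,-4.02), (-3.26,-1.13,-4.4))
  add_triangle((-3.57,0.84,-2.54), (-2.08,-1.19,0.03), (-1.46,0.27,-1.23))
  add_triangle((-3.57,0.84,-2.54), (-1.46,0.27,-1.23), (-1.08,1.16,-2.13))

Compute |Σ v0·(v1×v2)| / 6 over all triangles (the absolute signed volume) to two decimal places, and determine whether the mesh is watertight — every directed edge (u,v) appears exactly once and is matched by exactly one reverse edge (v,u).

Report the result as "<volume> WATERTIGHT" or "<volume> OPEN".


Per-triangle v0·(v1×v2)/6:
  t1: +2.1747
  t2: +3.3588
  t3: -0.1112
  t4: +0.2867
  t5: +11.4292
  t6: +0.0351
  t7: +5.6735
  t8: -0.5948
  t9: -0.2868
  t10: +1.5925
  t11: +2.5457
  t12: +0.0336
  t13: +2.1659
  t14: -1.3245
  t15: +2.4382
  t16: +1.3903
  t17: -0.5668
  t18: +1.0488
  t19: +5.4866
  t20: +5.0895
  t21: +3.0926
  t22: -0.0961
  t23: -0.2955
  t24: +1.8759
  t25: +0.8042
  t26: -0.1140
  t27: +0.2627
  t28: -1.8239
  t29: -0.2571
  t30: -0.1626
Σ = +45.1511 → |volume| = 45.15

Directed edges: 90 total, each appears once with its reverse present → watertight.

45.15 WATERTIGHT


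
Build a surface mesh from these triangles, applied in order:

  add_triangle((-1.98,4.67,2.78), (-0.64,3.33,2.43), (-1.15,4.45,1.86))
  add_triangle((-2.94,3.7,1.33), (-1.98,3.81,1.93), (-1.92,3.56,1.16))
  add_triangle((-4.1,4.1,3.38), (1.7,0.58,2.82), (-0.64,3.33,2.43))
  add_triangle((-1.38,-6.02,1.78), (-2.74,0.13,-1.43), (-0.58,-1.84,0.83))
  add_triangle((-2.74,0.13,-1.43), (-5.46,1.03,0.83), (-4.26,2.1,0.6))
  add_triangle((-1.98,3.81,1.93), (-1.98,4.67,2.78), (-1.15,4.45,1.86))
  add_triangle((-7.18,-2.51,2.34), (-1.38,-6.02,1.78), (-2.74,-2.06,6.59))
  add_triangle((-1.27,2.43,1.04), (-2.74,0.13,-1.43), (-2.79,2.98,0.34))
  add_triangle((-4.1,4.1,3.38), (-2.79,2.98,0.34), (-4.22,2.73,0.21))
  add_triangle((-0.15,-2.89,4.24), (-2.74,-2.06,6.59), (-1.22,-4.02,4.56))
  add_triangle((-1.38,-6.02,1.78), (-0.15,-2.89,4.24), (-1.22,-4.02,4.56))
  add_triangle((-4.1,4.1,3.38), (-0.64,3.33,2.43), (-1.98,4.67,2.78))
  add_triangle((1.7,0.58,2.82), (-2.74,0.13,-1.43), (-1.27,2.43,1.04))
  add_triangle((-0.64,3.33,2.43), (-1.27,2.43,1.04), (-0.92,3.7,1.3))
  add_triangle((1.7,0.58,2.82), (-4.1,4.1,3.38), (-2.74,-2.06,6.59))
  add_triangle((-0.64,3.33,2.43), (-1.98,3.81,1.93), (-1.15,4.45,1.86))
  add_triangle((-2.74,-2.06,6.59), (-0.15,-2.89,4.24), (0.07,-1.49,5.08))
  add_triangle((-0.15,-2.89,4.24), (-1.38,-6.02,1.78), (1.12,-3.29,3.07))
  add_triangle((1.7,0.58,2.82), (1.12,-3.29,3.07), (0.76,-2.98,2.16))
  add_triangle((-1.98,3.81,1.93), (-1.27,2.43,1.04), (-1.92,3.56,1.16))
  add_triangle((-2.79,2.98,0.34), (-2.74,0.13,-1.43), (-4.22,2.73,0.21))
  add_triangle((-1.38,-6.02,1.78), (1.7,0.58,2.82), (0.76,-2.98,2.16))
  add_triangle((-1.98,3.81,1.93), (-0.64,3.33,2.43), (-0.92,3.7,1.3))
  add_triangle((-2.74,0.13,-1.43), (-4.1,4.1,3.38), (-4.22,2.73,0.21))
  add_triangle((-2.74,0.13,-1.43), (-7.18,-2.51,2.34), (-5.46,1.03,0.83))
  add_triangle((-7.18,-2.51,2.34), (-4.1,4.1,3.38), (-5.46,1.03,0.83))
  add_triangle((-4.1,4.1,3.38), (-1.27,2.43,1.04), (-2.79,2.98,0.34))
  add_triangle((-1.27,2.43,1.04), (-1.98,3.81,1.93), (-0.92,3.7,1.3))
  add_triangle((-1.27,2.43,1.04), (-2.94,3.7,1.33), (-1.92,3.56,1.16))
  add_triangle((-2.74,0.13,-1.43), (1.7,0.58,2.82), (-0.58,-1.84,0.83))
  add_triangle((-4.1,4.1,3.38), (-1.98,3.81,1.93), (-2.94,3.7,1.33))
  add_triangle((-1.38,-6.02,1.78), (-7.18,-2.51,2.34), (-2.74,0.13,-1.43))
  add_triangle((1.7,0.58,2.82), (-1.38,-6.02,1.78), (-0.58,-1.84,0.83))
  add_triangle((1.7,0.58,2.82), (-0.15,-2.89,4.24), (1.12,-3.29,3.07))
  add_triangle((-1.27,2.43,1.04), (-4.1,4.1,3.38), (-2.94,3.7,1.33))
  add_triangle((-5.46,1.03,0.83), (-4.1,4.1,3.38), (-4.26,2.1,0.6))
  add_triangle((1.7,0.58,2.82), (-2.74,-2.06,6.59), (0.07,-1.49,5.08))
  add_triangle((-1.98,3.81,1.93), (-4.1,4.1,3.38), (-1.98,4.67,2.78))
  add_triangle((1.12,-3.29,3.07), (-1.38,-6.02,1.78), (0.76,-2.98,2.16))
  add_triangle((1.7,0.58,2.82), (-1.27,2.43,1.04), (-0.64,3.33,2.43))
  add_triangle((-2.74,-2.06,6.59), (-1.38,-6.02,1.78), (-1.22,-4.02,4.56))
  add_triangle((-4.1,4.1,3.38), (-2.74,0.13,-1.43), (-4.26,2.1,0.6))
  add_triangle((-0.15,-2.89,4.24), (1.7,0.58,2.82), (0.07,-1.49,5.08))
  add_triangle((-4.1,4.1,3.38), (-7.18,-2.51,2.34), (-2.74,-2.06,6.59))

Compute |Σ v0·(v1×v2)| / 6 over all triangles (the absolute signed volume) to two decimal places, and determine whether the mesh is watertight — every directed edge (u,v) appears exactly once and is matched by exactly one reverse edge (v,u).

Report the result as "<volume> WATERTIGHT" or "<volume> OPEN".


Per-triangle v0·(v1×v2)/6:
  t1: +0.7307
  t2: +0.3914
  t3: +4.7958
  t4: -1.0155
  t5: +2.1951
  t6: +0.4178
  t7: +35.9976
  t8: -0.2707
  t9: +2.4201
  t10: +3.4347
  t11: +2.7474
  t12: +1.3872
  t13: -1.5779
  t14: -0.5389
  t15: +20.5944
  t16: -0.8216
  t17: +3.9235
  t18: +5.2878
  t19: +0.1768
  t20: +0.0056
  t21: +1.0622
  t22: -2.3208
  t23: +0.8709
  t24: +2.0743
  t25: +6.9332
  t26: +13.4741
  t27: +1.5528
  t28: +0.1242
  t29: -0.1421
  t30: -1.9901
  t31: +1.5223
  t32: +13.6618
  t33: -0.9244
  t34: +3.6954
  t35: -0.8633
  t36: +3.3962
  t37: +3.1938
  t38: +0.8880
  t39: +0.6318
  t40: -0.3309
  t41: +5.8799
  t42: +0.2513
  t43: +2.0672
  t44: +40.4184
Σ = +175.4072 → |volume| = 175.41

Directed edges: 132 total, each appears once with its reverse present → watertight.

175.41 WATERTIGHT
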